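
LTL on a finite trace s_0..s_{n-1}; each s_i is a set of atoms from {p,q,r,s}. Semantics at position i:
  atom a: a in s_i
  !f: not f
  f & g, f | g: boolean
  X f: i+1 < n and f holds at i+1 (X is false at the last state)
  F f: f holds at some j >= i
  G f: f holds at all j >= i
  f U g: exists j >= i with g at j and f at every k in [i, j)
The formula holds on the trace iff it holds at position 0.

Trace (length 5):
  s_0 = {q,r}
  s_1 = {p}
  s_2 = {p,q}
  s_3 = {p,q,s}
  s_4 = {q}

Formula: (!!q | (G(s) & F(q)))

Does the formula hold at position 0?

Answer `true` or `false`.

s_0={q,r}: (!!q | (G(s) & F(q)))=True !!q=True !q=False q=True (G(s) & F(q))=False G(s)=False s=False F(q)=True
s_1={p}: (!!q | (G(s) & F(q)))=False !!q=False !q=True q=False (G(s) & F(q))=False G(s)=False s=False F(q)=True
s_2={p,q}: (!!q | (G(s) & F(q)))=True !!q=True !q=False q=True (G(s) & F(q))=False G(s)=False s=False F(q)=True
s_3={p,q,s}: (!!q | (G(s) & F(q)))=True !!q=True !q=False q=True (G(s) & F(q))=False G(s)=False s=True F(q)=True
s_4={q}: (!!q | (G(s) & F(q)))=True !!q=True !q=False q=True (G(s) & F(q))=False G(s)=False s=False F(q)=True

Answer: true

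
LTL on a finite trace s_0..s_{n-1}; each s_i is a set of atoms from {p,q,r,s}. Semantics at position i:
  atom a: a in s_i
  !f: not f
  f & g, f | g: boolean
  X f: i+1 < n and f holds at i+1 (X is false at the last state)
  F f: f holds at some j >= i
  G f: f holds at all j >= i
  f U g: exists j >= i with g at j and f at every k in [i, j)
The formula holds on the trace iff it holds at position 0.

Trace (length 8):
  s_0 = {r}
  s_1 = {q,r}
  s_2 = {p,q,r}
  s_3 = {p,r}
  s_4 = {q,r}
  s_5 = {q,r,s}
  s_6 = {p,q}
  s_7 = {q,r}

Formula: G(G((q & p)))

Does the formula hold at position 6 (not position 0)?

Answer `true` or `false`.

Answer: false

Derivation:
s_0={r}: G(G((q & p)))=False G((q & p))=False (q & p)=False q=False p=False
s_1={q,r}: G(G((q & p)))=False G((q & p))=False (q & p)=False q=True p=False
s_2={p,q,r}: G(G((q & p)))=False G((q & p))=False (q & p)=True q=True p=True
s_3={p,r}: G(G((q & p)))=False G((q & p))=False (q & p)=False q=False p=True
s_4={q,r}: G(G((q & p)))=False G((q & p))=False (q & p)=False q=True p=False
s_5={q,r,s}: G(G((q & p)))=False G((q & p))=False (q & p)=False q=True p=False
s_6={p,q}: G(G((q & p)))=False G((q & p))=False (q & p)=True q=True p=True
s_7={q,r}: G(G((q & p)))=False G((q & p))=False (q & p)=False q=True p=False
Evaluating at position 6: result = False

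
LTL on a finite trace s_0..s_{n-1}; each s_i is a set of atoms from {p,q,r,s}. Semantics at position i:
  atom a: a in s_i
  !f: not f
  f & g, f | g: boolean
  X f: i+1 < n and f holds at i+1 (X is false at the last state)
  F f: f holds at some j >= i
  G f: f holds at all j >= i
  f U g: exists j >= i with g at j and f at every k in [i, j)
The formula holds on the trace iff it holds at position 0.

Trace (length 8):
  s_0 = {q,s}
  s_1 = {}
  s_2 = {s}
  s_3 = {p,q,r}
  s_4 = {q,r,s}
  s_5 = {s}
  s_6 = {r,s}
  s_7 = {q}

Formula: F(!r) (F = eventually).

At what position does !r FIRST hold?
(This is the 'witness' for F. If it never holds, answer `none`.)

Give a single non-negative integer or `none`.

s_0={q,s}: !r=True r=False
s_1={}: !r=True r=False
s_2={s}: !r=True r=False
s_3={p,q,r}: !r=False r=True
s_4={q,r,s}: !r=False r=True
s_5={s}: !r=True r=False
s_6={r,s}: !r=False r=True
s_7={q}: !r=True r=False
F(!r) holds; first witness at position 0.

Answer: 0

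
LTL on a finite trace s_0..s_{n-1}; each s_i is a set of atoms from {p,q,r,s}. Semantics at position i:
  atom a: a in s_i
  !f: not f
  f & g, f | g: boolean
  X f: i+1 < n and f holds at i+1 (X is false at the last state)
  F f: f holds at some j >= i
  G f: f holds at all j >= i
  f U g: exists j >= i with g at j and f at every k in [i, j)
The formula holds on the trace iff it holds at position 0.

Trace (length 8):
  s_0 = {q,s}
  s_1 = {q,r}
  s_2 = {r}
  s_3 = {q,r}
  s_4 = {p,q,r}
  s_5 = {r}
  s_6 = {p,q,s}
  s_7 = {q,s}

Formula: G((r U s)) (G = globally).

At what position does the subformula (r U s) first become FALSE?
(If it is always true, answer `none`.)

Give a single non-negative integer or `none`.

s_0={q,s}: (r U s)=True r=False s=True
s_1={q,r}: (r U s)=True r=True s=False
s_2={r}: (r U s)=True r=True s=False
s_3={q,r}: (r U s)=True r=True s=False
s_4={p,q,r}: (r U s)=True r=True s=False
s_5={r}: (r U s)=True r=True s=False
s_6={p,q,s}: (r U s)=True r=False s=True
s_7={q,s}: (r U s)=True r=False s=True
G((r U s)) holds globally = True
No violation — formula holds at every position.

Answer: none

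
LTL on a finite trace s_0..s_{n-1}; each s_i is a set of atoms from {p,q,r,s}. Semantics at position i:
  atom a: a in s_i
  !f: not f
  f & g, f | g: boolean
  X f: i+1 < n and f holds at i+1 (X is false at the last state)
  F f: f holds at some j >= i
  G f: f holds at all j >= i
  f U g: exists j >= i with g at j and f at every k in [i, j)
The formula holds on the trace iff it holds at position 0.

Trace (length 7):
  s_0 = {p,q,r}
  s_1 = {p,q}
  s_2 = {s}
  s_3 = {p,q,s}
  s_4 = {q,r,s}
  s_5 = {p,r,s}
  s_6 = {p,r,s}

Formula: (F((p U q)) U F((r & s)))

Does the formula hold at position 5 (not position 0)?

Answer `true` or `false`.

s_0={p,q,r}: (F((p U q)) U F((r & s)))=True F((p U q))=True (p U q)=True p=True q=True F((r & s))=True (r & s)=False r=True s=False
s_1={p,q}: (F((p U q)) U F((r & s)))=True F((p U q))=True (p U q)=True p=True q=True F((r & s))=True (r & s)=False r=False s=False
s_2={s}: (F((p U q)) U F((r & s)))=True F((p U q))=True (p U q)=False p=False q=False F((r & s))=True (r & s)=False r=False s=True
s_3={p,q,s}: (F((p U q)) U F((r & s)))=True F((p U q))=True (p U q)=True p=True q=True F((r & s))=True (r & s)=False r=False s=True
s_4={q,r,s}: (F((p U q)) U F((r & s)))=True F((p U q))=True (p U q)=True p=False q=True F((r & s))=True (r & s)=True r=True s=True
s_5={p,r,s}: (F((p U q)) U F((r & s)))=True F((p U q))=False (p U q)=False p=True q=False F((r & s))=True (r & s)=True r=True s=True
s_6={p,r,s}: (F((p U q)) U F((r & s)))=True F((p U q))=False (p U q)=False p=True q=False F((r & s))=True (r & s)=True r=True s=True
Evaluating at position 5: result = True

Answer: true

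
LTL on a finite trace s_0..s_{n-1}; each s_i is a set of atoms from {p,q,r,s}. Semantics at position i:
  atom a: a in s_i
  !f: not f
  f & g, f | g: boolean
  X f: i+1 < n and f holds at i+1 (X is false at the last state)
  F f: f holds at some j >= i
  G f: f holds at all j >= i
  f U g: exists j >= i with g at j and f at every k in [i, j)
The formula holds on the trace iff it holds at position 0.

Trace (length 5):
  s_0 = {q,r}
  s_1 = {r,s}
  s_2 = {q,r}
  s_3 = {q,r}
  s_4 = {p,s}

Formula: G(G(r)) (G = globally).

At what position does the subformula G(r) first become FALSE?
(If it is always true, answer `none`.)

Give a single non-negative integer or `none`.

s_0={q,r}: G(r)=False r=True
s_1={r,s}: G(r)=False r=True
s_2={q,r}: G(r)=False r=True
s_3={q,r}: G(r)=False r=True
s_4={p,s}: G(r)=False r=False
G(G(r)) holds globally = False
First violation at position 0.

Answer: 0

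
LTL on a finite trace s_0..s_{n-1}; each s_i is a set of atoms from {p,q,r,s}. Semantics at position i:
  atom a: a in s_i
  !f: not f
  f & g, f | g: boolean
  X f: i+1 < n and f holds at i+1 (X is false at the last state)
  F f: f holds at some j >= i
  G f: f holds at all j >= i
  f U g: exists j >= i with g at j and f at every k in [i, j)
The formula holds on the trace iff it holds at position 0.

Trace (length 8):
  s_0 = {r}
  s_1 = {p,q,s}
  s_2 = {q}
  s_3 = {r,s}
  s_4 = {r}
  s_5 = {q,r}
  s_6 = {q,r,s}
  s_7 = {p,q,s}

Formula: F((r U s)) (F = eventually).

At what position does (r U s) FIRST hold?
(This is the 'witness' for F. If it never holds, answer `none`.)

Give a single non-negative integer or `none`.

s_0={r}: (r U s)=True r=True s=False
s_1={p,q,s}: (r U s)=True r=False s=True
s_2={q}: (r U s)=False r=False s=False
s_3={r,s}: (r U s)=True r=True s=True
s_4={r}: (r U s)=True r=True s=False
s_5={q,r}: (r U s)=True r=True s=False
s_6={q,r,s}: (r U s)=True r=True s=True
s_7={p,q,s}: (r U s)=True r=False s=True
F((r U s)) holds; first witness at position 0.

Answer: 0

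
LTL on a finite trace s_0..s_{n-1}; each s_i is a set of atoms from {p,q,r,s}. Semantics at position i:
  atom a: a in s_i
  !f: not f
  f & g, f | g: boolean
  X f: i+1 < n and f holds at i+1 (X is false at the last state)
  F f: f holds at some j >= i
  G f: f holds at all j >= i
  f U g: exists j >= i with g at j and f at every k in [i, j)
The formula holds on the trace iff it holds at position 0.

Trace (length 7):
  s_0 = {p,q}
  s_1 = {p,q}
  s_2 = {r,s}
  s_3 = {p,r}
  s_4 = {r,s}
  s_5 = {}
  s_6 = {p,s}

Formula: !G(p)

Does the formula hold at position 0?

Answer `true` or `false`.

Answer: true

Derivation:
s_0={p,q}: !G(p)=True G(p)=False p=True
s_1={p,q}: !G(p)=True G(p)=False p=True
s_2={r,s}: !G(p)=True G(p)=False p=False
s_3={p,r}: !G(p)=True G(p)=False p=True
s_4={r,s}: !G(p)=True G(p)=False p=False
s_5={}: !G(p)=True G(p)=False p=False
s_6={p,s}: !G(p)=False G(p)=True p=True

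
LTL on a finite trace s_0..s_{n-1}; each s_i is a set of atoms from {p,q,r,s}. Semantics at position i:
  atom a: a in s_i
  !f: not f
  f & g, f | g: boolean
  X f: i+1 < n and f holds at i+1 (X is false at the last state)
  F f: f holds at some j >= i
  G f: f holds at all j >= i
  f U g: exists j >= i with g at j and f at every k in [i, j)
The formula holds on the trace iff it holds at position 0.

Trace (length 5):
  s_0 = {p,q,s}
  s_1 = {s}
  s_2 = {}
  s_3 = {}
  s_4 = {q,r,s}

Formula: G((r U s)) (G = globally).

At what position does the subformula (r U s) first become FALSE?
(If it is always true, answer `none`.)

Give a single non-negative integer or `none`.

Answer: 2

Derivation:
s_0={p,q,s}: (r U s)=True r=False s=True
s_1={s}: (r U s)=True r=False s=True
s_2={}: (r U s)=False r=False s=False
s_3={}: (r U s)=False r=False s=False
s_4={q,r,s}: (r U s)=True r=True s=True
G((r U s)) holds globally = False
First violation at position 2.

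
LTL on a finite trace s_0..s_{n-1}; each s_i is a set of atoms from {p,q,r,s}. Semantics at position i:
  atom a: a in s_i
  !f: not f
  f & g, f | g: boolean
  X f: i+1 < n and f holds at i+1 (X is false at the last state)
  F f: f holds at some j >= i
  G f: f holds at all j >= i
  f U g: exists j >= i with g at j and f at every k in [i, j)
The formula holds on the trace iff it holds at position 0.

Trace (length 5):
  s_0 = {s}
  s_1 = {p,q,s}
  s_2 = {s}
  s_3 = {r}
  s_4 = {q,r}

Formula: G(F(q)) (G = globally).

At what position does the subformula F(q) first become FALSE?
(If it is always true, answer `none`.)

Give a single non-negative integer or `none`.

s_0={s}: F(q)=True q=False
s_1={p,q,s}: F(q)=True q=True
s_2={s}: F(q)=True q=False
s_3={r}: F(q)=True q=False
s_4={q,r}: F(q)=True q=True
G(F(q)) holds globally = True
No violation — formula holds at every position.

Answer: none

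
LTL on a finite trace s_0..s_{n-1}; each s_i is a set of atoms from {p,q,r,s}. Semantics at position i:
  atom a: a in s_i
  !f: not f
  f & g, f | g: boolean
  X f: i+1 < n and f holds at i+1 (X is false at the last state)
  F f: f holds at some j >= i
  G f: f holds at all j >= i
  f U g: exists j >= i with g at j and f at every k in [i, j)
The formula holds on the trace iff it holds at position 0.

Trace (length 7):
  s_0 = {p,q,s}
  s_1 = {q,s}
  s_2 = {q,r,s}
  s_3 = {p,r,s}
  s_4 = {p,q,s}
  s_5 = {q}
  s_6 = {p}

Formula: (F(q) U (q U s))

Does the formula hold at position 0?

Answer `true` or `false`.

Answer: true

Derivation:
s_0={p,q,s}: (F(q) U (q U s))=True F(q)=True q=True (q U s)=True s=True
s_1={q,s}: (F(q) U (q U s))=True F(q)=True q=True (q U s)=True s=True
s_2={q,r,s}: (F(q) U (q U s))=True F(q)=True q=True (q U s)=True s=True
s_3={p,r,s}: (F(q) U (q U s))=True F(q)=True q=False (q U s)=True s=True
s_4={p,q,s}: (F(q) U (q U s))=True F(q)=True q=True (q U s)=True s=True
s_5={q}: (F(q) U (q U s))=False F(q)=True q=True (q U s)=False s=False
s_6={p}: (F(q) U (q U s))=False F(q)=False q=False (q U s)=False s=False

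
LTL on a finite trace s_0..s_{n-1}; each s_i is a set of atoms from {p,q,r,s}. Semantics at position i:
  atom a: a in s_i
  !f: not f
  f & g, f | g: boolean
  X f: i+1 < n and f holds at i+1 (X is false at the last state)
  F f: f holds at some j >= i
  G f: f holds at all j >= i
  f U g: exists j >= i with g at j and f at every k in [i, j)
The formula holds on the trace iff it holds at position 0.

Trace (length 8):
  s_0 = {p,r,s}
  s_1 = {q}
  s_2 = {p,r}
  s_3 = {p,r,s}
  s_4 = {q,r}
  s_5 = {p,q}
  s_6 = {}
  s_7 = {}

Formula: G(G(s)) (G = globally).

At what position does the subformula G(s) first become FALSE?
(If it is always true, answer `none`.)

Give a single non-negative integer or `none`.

Answer: 0

Derivation:
s_0={p,r,s}: G(s)=False s=True
s_1={q}: G(s)=False s=False
s_2={p,r}: G(s)=False s=False
s_3={p,r,s}: G(s)=False s=True
s_4={q,r}: G(s)=False s=False
s_5={p,q}: G(s)=False s=False
s_6={}: G(s)=False s=False
s_7={}: G(s)=False s=False
G(G(s)) holds globally = False
First violation at position 0.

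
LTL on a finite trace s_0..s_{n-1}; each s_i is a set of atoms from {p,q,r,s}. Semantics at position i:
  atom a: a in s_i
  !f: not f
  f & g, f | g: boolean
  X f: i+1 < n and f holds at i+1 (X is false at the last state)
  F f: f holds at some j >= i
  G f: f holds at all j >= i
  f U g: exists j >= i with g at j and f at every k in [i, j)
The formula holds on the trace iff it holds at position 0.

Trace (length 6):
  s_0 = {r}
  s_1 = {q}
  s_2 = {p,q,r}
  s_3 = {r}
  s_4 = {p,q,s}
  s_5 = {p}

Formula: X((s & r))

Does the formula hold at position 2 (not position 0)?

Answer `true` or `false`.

Answer: false

Derivation:
s_0={r}: X((s & r))=False (s & r)=False s=False r=True
s_1={q}: X((s & r))=False (s & r)=False s=False r=False
s_2={p,q,r}: X((s & r))=False (s & r)=False s=False r=True
s_3={r}: X((s & r))=False (s & r)=False s=False r=True
s_4={p,q,s}: X((s & r))=False (s & r)=False s=True r=False
s_5={p}: X((s & r))=False (s & r)=False s=False r=False
Evaluating at position 2: result = False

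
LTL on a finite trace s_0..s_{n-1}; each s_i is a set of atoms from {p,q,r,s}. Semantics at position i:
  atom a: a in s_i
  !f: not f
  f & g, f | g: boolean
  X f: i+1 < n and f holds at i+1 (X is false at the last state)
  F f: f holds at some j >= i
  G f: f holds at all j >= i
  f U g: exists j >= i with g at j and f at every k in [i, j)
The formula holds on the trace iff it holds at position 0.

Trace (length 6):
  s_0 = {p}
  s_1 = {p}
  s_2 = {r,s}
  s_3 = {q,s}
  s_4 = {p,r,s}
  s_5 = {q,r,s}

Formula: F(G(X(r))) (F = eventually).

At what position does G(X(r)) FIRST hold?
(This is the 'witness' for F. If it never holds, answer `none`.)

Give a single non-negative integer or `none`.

Answer: none

Derivation:
s_0={p}: G(X(r))=False X(r)=False r=False
s_1={p}: G(X(r))=False X(r)=True r=False
s_2={r,s}: G(X(r))=False X(r)=False r=True
s_3={q,s}: G(X(r))=False X(r)=True r=False
s_4={p,r,s}: G(X(r))=False X(r)=True r=True
s_5={q,r,s}: G(X(r))=False X(r)=False r=True
F(G(X(r))) does not hold (no witness exists).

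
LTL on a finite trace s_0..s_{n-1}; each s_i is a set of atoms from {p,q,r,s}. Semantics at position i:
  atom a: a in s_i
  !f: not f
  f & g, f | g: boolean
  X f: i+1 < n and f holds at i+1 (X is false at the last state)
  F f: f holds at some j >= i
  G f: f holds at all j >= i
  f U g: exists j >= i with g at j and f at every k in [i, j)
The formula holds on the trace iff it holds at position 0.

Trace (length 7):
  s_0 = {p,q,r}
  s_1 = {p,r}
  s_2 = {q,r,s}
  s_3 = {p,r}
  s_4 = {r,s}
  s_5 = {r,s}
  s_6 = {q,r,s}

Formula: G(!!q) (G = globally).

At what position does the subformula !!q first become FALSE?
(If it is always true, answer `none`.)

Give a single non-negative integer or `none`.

s_0={p,q,r}: !!q=True !q=False q=True
s_1={p,r}: !!q=False !q=True q=False
s_2={q,r,s}: !!q=True !q=False q=True
s_3={p,r}: !!q=False !q=True q=False
s_4={r,s}: !!q=False !q=True q=False
s_5={r,s}: !!q=False !q=True q=False
s_6={q,r,s}: !!q=True !q=False q=True
G(!!q) holds globally = False
First violation at position 1.

Answer: 1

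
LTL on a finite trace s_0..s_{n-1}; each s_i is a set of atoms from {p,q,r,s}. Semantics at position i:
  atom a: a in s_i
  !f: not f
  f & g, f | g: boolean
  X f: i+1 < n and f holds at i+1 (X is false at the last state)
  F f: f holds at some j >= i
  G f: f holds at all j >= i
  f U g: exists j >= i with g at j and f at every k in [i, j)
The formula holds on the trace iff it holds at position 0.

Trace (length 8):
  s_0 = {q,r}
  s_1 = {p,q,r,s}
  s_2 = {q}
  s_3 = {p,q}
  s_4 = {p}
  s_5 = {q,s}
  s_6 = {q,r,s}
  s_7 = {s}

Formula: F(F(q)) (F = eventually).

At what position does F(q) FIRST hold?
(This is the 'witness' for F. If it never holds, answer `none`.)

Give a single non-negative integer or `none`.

Answer: 0

Derivation:
s_0={q,r}: F(q)=True q=True
s_1={p,q,r,s}: F(q)=True q=True
s_2={q}: F(q)=True q=True
s_3={p,q}: F(q)=True q=True
s_4={p}: F(q)=True q=False
s_5={q,s}: F(q)=True q=True
s_6={q,r,s}: F(q)=True q=True
s_7={s}: F(q)=False q=False
F(F(q)) holds; first witness at position 0.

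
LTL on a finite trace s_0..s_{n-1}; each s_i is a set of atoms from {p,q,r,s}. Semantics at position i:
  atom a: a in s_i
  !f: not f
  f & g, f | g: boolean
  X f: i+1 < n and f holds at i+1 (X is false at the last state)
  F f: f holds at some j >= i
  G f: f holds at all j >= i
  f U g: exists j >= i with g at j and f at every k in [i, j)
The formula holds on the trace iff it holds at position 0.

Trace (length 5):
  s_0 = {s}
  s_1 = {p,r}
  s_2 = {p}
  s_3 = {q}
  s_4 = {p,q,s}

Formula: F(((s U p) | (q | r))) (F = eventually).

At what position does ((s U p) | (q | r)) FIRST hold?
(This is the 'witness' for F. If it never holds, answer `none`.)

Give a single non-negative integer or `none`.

Answer: 0

Derivation:
s_0={s}: ((s U p) | (q | r))=True (s U p)=True s=True p=False (q | r)=False q=False r=False
s_1={p,r}: ((s U p) | (q | r))=True (s U p)=True s=False p=True (q | r)=True q=False r=True
s_2={p}: ((s U p) | (q | r))=True (s U p)=True s=False p=True (q | r)=False q=False r=False
s_3={q}: ((s U p) | (q | r))=True (s U p)=False s=False p=False (q | r)=True q=True r=False
s_4={p,q,s}: ((s U p) | (q | r))=True (s U p)=True s=True p=True (q | r)=True q=True r=False
F(((s U p) | (q | r))) holds; first witness at position 0.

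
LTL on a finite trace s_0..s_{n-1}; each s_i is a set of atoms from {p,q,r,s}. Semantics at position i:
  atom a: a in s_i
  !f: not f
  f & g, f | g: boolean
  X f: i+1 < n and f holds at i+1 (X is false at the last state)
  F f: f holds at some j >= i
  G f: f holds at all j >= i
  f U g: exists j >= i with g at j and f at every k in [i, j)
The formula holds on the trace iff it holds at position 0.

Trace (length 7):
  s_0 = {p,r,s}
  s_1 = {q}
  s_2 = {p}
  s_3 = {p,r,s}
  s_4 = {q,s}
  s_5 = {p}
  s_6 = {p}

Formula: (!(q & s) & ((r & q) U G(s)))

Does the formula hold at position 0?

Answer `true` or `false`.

s_0={p,r,s}: (!(q & s) & ((r & q) U G(s)))=False !(q & s)=True (q & s)=False q=False s=True ((r & q) U G(s))=False (r & q)=False r=True G(s)=False
s_1={q}: (!(q & s) & ((r & q) U G(s)))=False !(q & s)=True (q & s)=False q=True s=False ((r & q) U G(s))=False (r & q)=False r=False G(s)=False
s_2={p}: (!(q & s) & ((r & q) U G(s)))=False !(q & s)=True (q & s)=False q=False s=False ((r & q) U G(s))=False (r & q)=False r=False G(s)=False
s_3={p,r,s}: (!(q & s) & ((r & q) U G(s)))=False !(q & s)=True (q & s)=False q=False s=True ((r & q) U G(s))=False (r & q)=False r=True G(s)=False
s_4={q,s}: (!(q & s) & ((r & q) U G(s)))=False !(q & s)=False (q & s)=True q=True s=True ((r & q) U G(s))=False (r & q)=False r=False G(s)=False
s_5={p}: (!(q & s) & ((r & q) U G(s)))=False !(q & s)=True (q & s)=False q=False s=False ((r & q) U G(s))=False (r & q)=False r=False G(s)=False
s_6={p}: (!(q & s) & ((r & q) U G(s)))=False !(q & s)=True (q & s)=False q=False s=False ((r & q) U G(s))=False (r & q)=False r=False G(s)=False

Answer: false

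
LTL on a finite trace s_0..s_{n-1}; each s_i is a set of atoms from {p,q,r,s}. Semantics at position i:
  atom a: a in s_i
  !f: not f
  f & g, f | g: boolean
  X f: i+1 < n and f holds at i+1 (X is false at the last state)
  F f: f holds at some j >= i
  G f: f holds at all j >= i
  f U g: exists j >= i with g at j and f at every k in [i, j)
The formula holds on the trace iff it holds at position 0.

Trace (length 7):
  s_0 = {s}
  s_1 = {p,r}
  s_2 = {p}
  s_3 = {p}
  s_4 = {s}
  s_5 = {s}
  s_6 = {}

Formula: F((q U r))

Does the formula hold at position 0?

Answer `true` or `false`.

Answer: true

Derivation:
s_0={s}: F((q U r))=True (q U r)=False q=False r=False
s_1={p,r}: F((q U r))=True (q U r)=True q=False r=True
s_2={p}: F((q U r))=False (q U r)=False q=False r=False
s_3={p}: F((q U r))=False (q U r)=False q=False r=False
s_4={s}: F((q U r))=False (q U r)=False q=False r=False
s_5={s}: F((q U r))=False (q U r)=False q=False r=False
s_6={}: F((q U r))=False (q U r)=False q=False r=False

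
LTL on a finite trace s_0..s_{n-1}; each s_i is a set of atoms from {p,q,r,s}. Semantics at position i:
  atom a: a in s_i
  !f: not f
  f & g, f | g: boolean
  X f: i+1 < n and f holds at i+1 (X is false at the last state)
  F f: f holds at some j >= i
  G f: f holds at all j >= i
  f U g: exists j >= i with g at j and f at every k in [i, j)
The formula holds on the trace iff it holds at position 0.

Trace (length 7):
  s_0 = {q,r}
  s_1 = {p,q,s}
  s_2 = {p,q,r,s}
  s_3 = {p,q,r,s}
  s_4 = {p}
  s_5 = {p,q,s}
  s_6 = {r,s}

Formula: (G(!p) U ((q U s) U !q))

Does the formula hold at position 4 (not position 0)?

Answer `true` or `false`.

Answer: true

Derivation:
s_0={q,r}: (G(!p) U ((q U s) U !q))=True G(!p)=False !p=True p=False ((q U s) U !q)=True (q U s)=True q=True s=False !q=False
s_1={p,q,s}: (G(!p) U ((q U s) U !q))=True G(!p)=False !p=False p=True ((q U s) U !q)=True (q U s)=True q=True s=True !q=False
s_2={p,q,r,s}: (G(!p) U ((q U s) U !q))=True G(!p)=False !p=False p=True ((q U s) U !q)=True (q U s)=True q=True s=True !q=False
s_3={p,q,r,s}: (G(!p) U ((q U s) U !q))=True G(!p)=False !p=False p=True ((q U s) U !q)=True (q U s)=True q=True s=True !q=False
s_4={p}: (G(!p) U ((q U s) U !q))=True G(!p)=False !p=False p=True ((q U s) U !q)=True (q U s)=False q=False s=False !q=True
s_5={p,q,s}: (G(!p) U ((q U s) U !q))=True G(!p)=False !p=False p=True ((q U s) U !q)=True (q U s)=True q=True s=True !q=False
s_6={r,s}: (G(!p) U ((q U s) U !q))=True G(!p)=True !p=True p=False ((q U s) U !q)=True (q U s)=True q=False s=True !q=True
Evaluating at position 4: result = True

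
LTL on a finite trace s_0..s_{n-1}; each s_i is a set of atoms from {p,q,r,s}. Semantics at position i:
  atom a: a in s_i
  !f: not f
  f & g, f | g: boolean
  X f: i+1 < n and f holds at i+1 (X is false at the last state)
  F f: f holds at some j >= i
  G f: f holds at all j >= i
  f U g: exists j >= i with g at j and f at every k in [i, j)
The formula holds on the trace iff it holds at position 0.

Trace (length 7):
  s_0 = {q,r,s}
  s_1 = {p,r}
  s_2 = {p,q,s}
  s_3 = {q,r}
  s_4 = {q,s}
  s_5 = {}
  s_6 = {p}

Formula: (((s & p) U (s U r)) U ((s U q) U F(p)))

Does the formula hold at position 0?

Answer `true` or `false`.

s_0={q,r,s}: (((s & p) U (s U r)) U ((s U q) U F(p)))=True ((s & p) U (s U r))=True (s & p)=False s=True p=False (s U r)=True r=True ((s U q) U F(p))=True (s U q)=True q=True F(p)=True
s_1={p,r}: (((s & p) U (s U r)) U ((s U q) U F(p)))=True ((s & p) U (s U r))=True (s & p)=False s=False p=True (s U r)=True r=True ((s U q) U F(p))=True (s U q)=False q=False F(p)=True
s_2={p,q,s}: (((s & p) U (s U r)) U ((s U q) U F(p)))=True ((s & p) U (s U r))=True (s & p)=True s=True p=True (s U r)=True r=False ((s U q) U F(p))=True (s U q)=True q=True F(p)=True
s_3={q,r}: (((s & p) U (s U r)) U ((s U q) U F(p)))=True ((s & p) U (s U r))=True (s & p)=False s=False p=False (s U r)=True r=True ((s U q) U F(p))=True (s U q)=True q=True F(p)=True
s_4={q,s}: (((s & p) U (s U r)) U ((s U q) U F(p)))=True ((s & p) U (s U r))=False (s & p)=False s=True p=False (s U r)=False r=False ((s U q) U F(p))=True (s U q)=True q=True F(p)=True
s_5={}: (((s & p) U (s U r)) U ((s U q) U F(p)))=True ((s & p) U (s U r))=False (s & p)=False s=False p=False (s U r)=False r=False ((s U q) U F(p))=True (s U q)=False q=False F(p)=True
s_6={p}: (((s & p) U (s U r)) U ((s U q) U F(p)))=True ((s & p) U (s U r))=False (s & p)=False s=False p=True (s U r)=False r=False ((s U q) U F(p))=True (s U q)=False q=False F(p)=True

Answer: true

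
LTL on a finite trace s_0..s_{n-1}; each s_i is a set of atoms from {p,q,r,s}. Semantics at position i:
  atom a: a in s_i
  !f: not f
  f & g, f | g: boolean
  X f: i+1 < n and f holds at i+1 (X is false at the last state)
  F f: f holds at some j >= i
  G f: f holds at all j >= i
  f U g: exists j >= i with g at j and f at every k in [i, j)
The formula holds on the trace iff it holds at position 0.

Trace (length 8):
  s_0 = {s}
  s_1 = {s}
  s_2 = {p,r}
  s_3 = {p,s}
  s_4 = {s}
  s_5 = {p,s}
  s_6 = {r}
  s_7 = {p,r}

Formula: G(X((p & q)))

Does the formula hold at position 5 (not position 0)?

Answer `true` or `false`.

Answer: false

Derivation:
s_0={s}: G(X((p & q)))=False X((p & q))=False (p & q)=False p=False q=False
s_1={s}: G(X((p & q)))=False X((p & q))=False (p & q)=False p=False q=False
s_2={p,r}: G(X((p & q)))=False X((p & q))=False (p & q)=False p=True q=False
s_3={p,s}: G(X((p & q)))=False X((p & q))=False (p & q)=False p=True q=False
s_4={s}: G(X((p & q)))=False X((p & q))=False (p & q)=False p=False q=False
s_5={p,s}: G(X((p & q)))=False X((p & q))=False (p & q)=False p=True q=False
s_6={r}: G(X((p & q)))=False X((p & q))=False (p & q)=False p=False q=False
s_7={p,r}: G(X((p & q)))=False X((p & q))=False (p & q)=False p=True q=False
Evaluating at position 5: result = False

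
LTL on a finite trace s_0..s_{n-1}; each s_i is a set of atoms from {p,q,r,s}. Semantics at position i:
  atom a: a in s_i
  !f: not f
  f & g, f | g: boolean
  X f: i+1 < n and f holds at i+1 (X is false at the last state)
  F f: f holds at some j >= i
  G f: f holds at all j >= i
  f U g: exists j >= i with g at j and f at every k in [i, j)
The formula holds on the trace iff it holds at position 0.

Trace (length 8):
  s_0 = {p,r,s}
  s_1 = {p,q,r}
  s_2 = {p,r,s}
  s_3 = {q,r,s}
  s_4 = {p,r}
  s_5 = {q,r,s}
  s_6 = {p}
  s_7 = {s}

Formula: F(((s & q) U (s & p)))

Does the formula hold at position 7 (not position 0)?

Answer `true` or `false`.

Answer: false

Derivation:
s_0={p,r,s}: F(((s & q) U (s & p)))=True ((s & q) U (s & p))=True (s & q)=False s=True q=False (s & p)=True p=True
s_1={p,q,r}: F(((s & q) U (s & p)))=True ((s & q) U (s & p))=False (s & q)=False s=False q=True (s & p)=False p=True
s_2={p,r,s}: F(((s & q) U (s & p)))=True ((s & q) U (s & p))=True (s & q)=False s=True q=False (s & p)=True p=True
s_3={q,r,s}: F(((s & q) U (s & p)))=False ((s & q) U (s & p))=False (s & q)=True s=True q=True (s & p)=False p=False
s_4={p,r}: F(((s & q) U (s & p)))=False ((s & q) U (s & p))=False (s & q)=False s=False q=False (s & p)=False p=True
s_5={q,r,s}: F(((s & q) U (s & p)))=False ((s & q) U (s & p))=False (s & q)=True s=True q=True (s & p)=False p=False
s_6={p}: F(((s & q) U (s & p)))=False ((s & q) U (s & p))=False (s & q)=False s=False q=False (s & p)=False p=True
s_7={s}: F(((s & q) U (s & p)))=False ((s & q) U (s & p))=False (s & q)=False s=True q=False (s & p)=False p=False
Evaluating at position 7: result = False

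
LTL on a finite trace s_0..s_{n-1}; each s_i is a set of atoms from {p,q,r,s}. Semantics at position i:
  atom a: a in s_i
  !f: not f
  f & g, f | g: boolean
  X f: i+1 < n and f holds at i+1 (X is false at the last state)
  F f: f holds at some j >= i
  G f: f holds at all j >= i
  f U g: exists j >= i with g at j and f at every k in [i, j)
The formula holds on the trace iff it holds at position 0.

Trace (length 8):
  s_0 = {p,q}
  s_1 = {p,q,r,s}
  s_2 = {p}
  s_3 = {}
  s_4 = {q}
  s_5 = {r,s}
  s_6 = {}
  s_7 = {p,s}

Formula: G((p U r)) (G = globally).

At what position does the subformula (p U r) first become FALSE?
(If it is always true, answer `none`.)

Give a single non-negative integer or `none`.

Answer: 2

Derivation:
s_0={p,q}: (p U r)=True p=True r=False
s_1={p,q,r,s}: (p U r)=True p=True r=True
s_2={p}: (p U r)=False p=True r=False
s_3={}: (p U r)=False p=False r=False
s_4={q}: (p U r)=False p=False r=False
s_5={r,s}: (p U r)=True p=False r=True
s_6={}: (p U r)=False p=False r=False
s_7={p,s}: (p U r)=False p=True r=False
G((p U r)) holds globally = False
First violation at position 2.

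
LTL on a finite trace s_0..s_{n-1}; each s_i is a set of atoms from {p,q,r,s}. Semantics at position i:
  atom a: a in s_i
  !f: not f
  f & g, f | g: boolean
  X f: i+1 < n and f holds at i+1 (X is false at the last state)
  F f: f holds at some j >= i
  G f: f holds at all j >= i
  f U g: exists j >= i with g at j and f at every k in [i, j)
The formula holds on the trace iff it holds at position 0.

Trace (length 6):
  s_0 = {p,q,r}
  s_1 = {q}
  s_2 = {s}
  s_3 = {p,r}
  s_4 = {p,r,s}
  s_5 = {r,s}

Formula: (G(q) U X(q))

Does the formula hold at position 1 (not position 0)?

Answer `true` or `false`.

s_0={p,q,r}: (G(q) U X(q))=True G(q)=False q=True X(q)=True
s_1={q}: (G(q) U X(q))=False G(q)=False q=True X(q)=False
s_2={s}: (G(q) U X(q))=False G(q)=False q=False X(q)=False
s_3={p,r}: (G(q) U X(q))=False G(q)=False q=False X(q)=False
s_4={p,r,s}: (G(q) U X(q))=False G(q)=False q=False X(q)=False
s_5={r,s}: (G(q) U X(q))=False G(q)=False q=False X(q)=False
Evaluating at position 1: result = False

Answer: false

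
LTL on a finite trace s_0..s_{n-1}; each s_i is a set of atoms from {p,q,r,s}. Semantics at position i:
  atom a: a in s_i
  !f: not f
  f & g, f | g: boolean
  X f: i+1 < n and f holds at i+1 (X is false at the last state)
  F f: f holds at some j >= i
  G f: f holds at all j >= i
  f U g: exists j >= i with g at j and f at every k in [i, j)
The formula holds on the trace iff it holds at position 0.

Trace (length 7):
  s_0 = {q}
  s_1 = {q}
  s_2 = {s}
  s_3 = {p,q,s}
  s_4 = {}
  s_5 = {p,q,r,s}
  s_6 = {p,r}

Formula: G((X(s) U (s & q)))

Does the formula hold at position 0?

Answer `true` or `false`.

s_0={q}: G((X(s) U (s & q)))=False (X(s) U (s & q))=False X(s)=False s=False (s & q)=False q=True
s_1={q}: G((X(s) U (s & q)))=False (X(s) U (s & q))=True X(s)=True s=False (s & q)=False q=True
s_2={s}: G((X(s) U (s & q)))=False (X(s) U (s & q))=True X(s)=True s=True (s & q)=False q=False
s_3={p,q,s}: G((X(s) U (s & q)))=False (X(s) U (s & q))=True X(s)=False s=True (s & q)=True q=True
s_4={}: G((X(s) U (s & q)))=False (X(s) U (s & q))=True X(s)=True s=False (s & q)=False q=False
s_5={p,q,r,s}: G((X(s) U (s & q)))=False (X(s) U (s & q))=True X(s)=False s=True (s & q)=True q=True
s_6={p,r}: G((X(s) U (s & q)))=False (X(s) U (s & q))=False X(s)=False s=False (s & q)=False q=False

Answer: false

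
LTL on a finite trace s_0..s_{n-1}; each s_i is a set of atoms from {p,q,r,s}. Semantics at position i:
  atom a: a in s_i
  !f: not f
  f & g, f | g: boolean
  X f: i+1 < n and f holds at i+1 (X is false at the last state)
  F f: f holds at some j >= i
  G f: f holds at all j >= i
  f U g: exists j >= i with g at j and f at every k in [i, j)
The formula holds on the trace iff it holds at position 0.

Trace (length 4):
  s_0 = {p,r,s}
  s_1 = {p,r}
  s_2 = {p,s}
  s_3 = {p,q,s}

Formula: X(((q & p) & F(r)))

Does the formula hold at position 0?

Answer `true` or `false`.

Answer: false

Derivation:
s_0={p,r,s}: X(((q & p) & F(r)))=False ((q & p) & F(r))=False (q & p)=False q=False p=True F(r)=True r=True
s_1={p,r}: X(((q & p) & F(r)))=False ((q & p) & F(r))=False (q & p)=False q=False p=True F(r)=True r=True
s_2={p,s}: X(((q & p) & F(r)))=False ((q & p) & F(r))=False (q & p)=False q=False p=True F(r)=False r=False
s_3={p,q,s}: X(((q & p) & F(r)))=False ((q & p) & F(r))=False (q & p)=True q=True p=True F(r)=False r=False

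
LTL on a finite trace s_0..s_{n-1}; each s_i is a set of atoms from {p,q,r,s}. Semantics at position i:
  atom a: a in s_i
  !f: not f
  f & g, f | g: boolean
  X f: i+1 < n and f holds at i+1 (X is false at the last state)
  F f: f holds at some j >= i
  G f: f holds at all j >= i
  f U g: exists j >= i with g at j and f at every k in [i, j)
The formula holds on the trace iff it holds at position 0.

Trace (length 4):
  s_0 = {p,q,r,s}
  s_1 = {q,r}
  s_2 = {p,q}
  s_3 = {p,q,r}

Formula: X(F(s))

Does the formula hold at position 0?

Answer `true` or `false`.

s_0={p,q,r,s}: X(F(s))=False F(s)=True s=True
s_1={q,r}: X(F(s))=False F(s)=False s=False
s_2={p,q}: X(F(s))=False F(s)=False s=False
s_3={p,q,r}: X(F(s))=False F(s)=False s=False

Answer: false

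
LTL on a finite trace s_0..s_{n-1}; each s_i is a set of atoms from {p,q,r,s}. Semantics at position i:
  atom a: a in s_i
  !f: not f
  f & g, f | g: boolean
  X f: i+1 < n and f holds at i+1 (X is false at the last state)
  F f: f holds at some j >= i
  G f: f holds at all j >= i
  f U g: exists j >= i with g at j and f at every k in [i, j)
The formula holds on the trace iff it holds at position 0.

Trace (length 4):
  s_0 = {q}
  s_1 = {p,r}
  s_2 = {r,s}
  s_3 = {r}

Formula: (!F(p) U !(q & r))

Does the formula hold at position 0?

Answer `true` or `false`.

Answer: true

Derivation:
s_0={q}: (!F(p) U !(q & r))=True !F(p)=False F(p)=True p=False !(q & r)=True (q & r)=False q=True r=False
s_1={p,r}: (!F(p) U !(q & r))=True !F(p)=False F(p)=True p=True !(q & r)=True (q & r)=False q=False r=True
s_2={r,s}: (!F(p) U !(q & r))=True !F(p)=True F(p)=False p=False !(q & r)=True (q & r)=False q=False r=True
s_3={r}: (!F(p) U !(q & r))=True !F(p)=True F(p)=False p=False !(q & r)=True (q & r)=False q=False r=True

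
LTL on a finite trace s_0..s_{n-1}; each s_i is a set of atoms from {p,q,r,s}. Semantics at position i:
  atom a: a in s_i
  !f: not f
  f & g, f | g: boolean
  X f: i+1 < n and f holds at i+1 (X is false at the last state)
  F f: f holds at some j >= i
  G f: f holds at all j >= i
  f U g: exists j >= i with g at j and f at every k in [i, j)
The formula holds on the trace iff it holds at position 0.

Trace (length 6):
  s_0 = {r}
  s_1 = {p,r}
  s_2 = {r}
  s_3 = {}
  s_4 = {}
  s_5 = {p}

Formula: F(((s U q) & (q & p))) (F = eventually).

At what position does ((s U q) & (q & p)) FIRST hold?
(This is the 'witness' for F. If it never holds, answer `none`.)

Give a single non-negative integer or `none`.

Answer: none

Derivation:
s_0={r}: ((s U q) & (q & p))=False (s U q)=False s=False q=False (q & p)=False p=False
s_1={p,r}: ((s U q) & (q & p))=False (s U q)=False s=False q=False (q & p)=False p=True
s_2={r}: ((s U q) & (q & p))=False (s U q)=False s=False q=False (q & p)=False p=False
s_3={}: ((s U q) & (q & p))=False (s U q)=False s=False q=False (q & p)=False p=False
s_4={}: ((s U q) & (q & p))=False (s U q)=False s=False q=False (q & p)=False p=False
s_5={p}: ((s U q) & (q & p))=False (s U q)=False s=False q=False (q & p)=False p=True
F(((s U q) & (q & p))) does not hold (no witness exists).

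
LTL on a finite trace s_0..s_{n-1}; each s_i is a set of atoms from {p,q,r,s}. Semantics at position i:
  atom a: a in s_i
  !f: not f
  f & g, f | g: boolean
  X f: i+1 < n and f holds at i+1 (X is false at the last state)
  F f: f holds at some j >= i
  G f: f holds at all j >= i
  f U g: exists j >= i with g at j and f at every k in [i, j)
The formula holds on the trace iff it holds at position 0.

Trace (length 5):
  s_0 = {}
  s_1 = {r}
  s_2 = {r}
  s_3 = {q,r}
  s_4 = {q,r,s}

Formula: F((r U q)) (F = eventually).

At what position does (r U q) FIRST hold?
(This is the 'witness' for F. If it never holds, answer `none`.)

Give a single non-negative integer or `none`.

s_0={}: (r U q)=False r=False q=False
s_1={r}: (r U q)=True r=True q=False
s_2={r}: (r U q)=True r=True q=False
s_3={q,r}: (r U q)=True r=True q=True
s_4={q,r,s}: (r U q)=True r=True q=True
F((r U q)) holds; first witness at position 1.

Answer: 1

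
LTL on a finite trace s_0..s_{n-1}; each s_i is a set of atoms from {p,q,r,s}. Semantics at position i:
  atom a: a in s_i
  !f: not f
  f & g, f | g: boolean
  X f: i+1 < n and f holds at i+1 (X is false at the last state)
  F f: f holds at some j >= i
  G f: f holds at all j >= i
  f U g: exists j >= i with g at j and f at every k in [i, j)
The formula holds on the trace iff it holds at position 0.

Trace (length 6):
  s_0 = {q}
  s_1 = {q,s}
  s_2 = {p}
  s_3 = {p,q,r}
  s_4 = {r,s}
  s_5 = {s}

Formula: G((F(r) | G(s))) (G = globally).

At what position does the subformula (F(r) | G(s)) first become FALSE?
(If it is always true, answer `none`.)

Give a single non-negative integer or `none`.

s_0={q}: (F(r) | G(s))=True F(r)=True r=False G(s)=False s=False
s_1={q,s}: (F(r) | G(s))=True F(r)=True r=False G(s)=False s=True
s_2={p}: (F(r) | G(s))=True F(r)=True r=False G(s)=False s=False
s_3={p,q,r}: (F(r) | G(s))=True F(r)=True r=True G(s)=False s=False
s_4={r,s}: (F(r) | G(s))=True F(r)=True r=True G(s)=True s=True
s_5={s}: (F(r) | G(s))=True F(r)=False r=False G(s)=True s=True
G((F(r) | G(s))) holds globally = True
No violation — formula holds at every position.

Answer: none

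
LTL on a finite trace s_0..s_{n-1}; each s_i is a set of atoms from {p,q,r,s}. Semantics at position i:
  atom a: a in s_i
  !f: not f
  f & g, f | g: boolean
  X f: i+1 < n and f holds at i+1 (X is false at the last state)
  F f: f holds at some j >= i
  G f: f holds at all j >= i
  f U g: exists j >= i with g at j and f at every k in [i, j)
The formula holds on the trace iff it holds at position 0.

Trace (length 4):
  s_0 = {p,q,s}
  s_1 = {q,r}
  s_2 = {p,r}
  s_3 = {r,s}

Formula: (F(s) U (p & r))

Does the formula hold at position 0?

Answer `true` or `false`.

s_0={p,q,s}: (F(s) U (p & r))=True F(s)=True s=True (p & r)=False p=True r=False
s_1={q,r}: (F(s) U (p & r))=True F(s)=True s=False (p & r)=False p=False r=True
s_2={p,r}: (F(s) U (p & r))=True F(s)=True s=False (p & r)=True p=True r=True
s_3={r,s}: (F(s) U (p & r))=False F(s)=True s=True (p & r)=False p=False r=True

Answer: true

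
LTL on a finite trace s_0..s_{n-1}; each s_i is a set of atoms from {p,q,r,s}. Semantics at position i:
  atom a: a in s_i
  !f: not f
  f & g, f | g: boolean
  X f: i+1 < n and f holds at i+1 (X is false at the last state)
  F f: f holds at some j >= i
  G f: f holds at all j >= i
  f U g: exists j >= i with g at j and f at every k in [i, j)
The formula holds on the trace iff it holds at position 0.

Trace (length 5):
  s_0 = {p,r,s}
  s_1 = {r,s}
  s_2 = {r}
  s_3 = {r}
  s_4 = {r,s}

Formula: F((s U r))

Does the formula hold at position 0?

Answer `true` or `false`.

s_0={p,r,s}: F((s U r))=True (s U r)=True s=True r=True
s_1={r,s}: F((s U r))=True (s U r)=True s=True r=True
s_2={r}: F((s U r))=True (s U r)=True s=False r=True
s_3={r}: F((s U r))=True (s U r)=True s=False r=True
s_4={r,s}: F((s U r))=True (s U r)=True s=True r=True

Answer: true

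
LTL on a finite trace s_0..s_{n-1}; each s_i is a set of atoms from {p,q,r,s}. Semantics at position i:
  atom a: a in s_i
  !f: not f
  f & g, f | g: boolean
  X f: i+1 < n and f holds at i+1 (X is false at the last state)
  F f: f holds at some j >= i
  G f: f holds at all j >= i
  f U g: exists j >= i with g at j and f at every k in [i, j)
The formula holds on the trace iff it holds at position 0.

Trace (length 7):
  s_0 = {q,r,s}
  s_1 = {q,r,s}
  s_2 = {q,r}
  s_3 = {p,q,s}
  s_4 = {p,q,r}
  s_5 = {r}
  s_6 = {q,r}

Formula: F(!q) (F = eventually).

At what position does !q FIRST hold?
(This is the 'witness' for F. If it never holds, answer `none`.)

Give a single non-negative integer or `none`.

Answer: 5

Derivation:
s_0={q,r,s}: !q=False q=True
s_1={q,r,s}: !q=False q=True
s_2={q,r}: !q=False q=True
s_3={p,q,s}: !q=False q=True
s_4={p,q,r}: !q=False q=True
s_5={r}: !q=True q=False
s_6={q,r}: !q=False q=True
F(!q) holds; first witness at position 5.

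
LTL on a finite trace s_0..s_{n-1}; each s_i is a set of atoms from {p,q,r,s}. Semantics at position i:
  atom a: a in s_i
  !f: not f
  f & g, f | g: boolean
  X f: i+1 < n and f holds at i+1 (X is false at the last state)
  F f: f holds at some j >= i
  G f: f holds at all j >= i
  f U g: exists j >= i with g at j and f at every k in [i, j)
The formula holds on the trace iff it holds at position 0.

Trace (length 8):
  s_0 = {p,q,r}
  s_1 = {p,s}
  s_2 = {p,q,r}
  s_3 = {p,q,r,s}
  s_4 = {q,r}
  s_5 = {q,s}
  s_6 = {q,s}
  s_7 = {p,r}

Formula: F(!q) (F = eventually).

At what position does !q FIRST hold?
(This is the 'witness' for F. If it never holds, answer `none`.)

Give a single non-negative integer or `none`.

Answer: 1

Derivation:
s_0={p,q,r}: !q=False q=True
s_1={p,s}: !q=True q=False
s_2={p,q,r}: !q=False q=True
s_3={p,q,r,s}: !q=False q=True
s_4={q,r}: !q=False q=True
s_5={q,s}: !q=False q=True
s_6={q,s}: !q=False q=True
s_7={p,r}: !q=True q=False
F(!q) holds; first witness at position 1.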